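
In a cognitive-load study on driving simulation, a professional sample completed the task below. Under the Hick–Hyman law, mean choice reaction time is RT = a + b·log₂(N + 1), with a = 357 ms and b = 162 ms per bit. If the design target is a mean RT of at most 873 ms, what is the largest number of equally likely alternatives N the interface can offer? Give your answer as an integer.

Set 357 + 162·log₂(N + 1) ≤ 873.
log₂(N + 1) ≤ (873 − 357) / 162 = 3.1852.
N + 1 ≤ 2^3.1852 = 9.0958.
N ≤ 8.0958, so the largest integer N is 8.

8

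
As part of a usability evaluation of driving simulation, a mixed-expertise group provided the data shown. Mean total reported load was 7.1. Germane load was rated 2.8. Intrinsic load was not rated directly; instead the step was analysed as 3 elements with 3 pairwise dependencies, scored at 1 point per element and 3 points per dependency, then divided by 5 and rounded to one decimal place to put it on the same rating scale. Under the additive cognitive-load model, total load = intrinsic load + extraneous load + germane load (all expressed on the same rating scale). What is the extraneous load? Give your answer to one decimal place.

1.9

Intrinsic (element-interactivity): (3 × 1 + 3 × 3) / 5 = 12 / 5 = 2.4000 → 2.4.
extraneous load = total − intrinsic − germane
             = 7.1 − 2.4 − 2.8 = 1.9.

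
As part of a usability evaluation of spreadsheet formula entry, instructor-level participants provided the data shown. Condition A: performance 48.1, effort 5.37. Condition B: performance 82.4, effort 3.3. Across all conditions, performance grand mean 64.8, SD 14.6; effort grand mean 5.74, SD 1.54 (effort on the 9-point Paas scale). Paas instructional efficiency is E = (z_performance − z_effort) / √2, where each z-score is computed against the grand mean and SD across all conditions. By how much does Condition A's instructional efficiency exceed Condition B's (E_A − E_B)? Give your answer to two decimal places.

-2.61

Condition A: z_P = (48.1 − 64.8)/14.6 = -1.1438; z_E = (5.37 − 5.74)/1.54 = -0.2403; E_A = (-1.1438 − (-0.2403))/√2 = -0.6389.
Condition B: z_P = (82.4 − 64.8)/14.6 = 1.2055; z_E = (3.3 − 5.74)/1.54 = -1.5844; E_B = (1.2055 − (-1.5844))/√2 = 1.9728.
E_A − E_B = -0.6389 − 1.9728 = -2.6117 ≈ -2.61.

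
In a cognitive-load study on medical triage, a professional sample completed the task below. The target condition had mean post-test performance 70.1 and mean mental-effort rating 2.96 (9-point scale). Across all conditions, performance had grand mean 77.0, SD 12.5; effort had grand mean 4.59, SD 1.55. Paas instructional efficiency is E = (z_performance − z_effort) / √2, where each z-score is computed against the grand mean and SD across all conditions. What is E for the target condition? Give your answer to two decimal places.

z_performance = (70.1 − 77.0) / 12.5 = -6.9000 / 12.5 = -0.5520.
z_effort = (2.96 − 4.59) / 1.55 = -1.6300 / 1.55 = -1.0516.
z_P − z_E = -0.5520 − (-1.0516) = 0.4996.
E = 0.4996 / √2 = 0.4996 / 1.41421 = 0.3533 ≈ 0.35.

0.35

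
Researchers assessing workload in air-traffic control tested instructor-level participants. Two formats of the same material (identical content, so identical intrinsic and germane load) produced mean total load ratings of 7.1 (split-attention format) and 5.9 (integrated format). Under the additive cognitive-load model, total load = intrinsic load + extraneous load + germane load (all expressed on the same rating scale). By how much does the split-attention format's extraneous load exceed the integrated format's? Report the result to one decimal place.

Intrinsic and germane load are equal across formats, so the difference in total load equals the difference in extraneous load.
Extraneous-load difference = 7.1 − 5.9 = 1.2.

1.2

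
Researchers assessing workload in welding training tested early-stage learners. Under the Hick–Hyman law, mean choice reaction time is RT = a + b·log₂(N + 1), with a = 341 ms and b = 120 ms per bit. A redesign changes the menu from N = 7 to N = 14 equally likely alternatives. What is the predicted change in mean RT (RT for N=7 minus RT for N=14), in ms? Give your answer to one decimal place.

RT(7) = 341 + 120·log₂(8) = 341 + 120·3.0000 = 701.0000 ms.
RT(14) = 341 + 120·log₂(15) = 341 + 120·3.9069 = 809.8280 ms.
Difference = 701.0000 − 809.8280 = -108.8280 ≈ -108.8 ms.

-108.8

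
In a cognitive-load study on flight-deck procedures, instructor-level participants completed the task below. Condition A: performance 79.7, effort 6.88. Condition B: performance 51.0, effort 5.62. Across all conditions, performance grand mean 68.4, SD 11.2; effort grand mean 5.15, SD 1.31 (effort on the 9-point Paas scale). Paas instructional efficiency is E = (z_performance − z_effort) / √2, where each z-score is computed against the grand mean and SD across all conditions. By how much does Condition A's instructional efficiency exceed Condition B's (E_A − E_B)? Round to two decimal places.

1.13

Condition A: z_P = (79.7 − 68.4)/11.2 = 1.0089; z_E = (6.88 − 5.15)/1.31 = 1.3206; E_A = (1.0089 − 1.3206)/√2 = -0.2204.
Condition B: z_P = (51.0 − 68.4)/11.2 = -1.5536; z_E = (5.62 − 5.15)/1.31 = 0.3588; E_B = (-1.5536 − 0.3588)/√2 = -1.3523.
E_A − E_B = -0.2204 − (-1.3523) = 1.1319 ≈ 1.13.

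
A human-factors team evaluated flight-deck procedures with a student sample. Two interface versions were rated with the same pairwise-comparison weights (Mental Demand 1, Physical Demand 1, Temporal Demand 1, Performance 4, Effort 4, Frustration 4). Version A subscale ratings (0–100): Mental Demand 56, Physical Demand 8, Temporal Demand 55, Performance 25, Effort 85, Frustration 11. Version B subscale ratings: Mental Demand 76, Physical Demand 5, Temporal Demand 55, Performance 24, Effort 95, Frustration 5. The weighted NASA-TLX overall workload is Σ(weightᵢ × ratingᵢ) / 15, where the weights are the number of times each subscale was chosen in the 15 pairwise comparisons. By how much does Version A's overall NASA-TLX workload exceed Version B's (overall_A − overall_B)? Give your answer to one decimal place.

Version A weighted sum = 1·56 + 1·8 + 1·55 + 4·25 + 4·85 + 4·11 = 56 + 8 + 55 + 100 + 340 + 44 = 603; overall_A = 603/15 = 40.2000.
Version B weighted sum = 1·76 + 1·5 + 1·55 + 4·24 + 4·95 + 4·5 = 76 + 5 + 55 + 96 + 380 + 20 = 632; overall_B = 632/15 = 42.1333.
Difference = 40.2000 − 42.1333 = -1.9333 ≈ -1.9.

-1.9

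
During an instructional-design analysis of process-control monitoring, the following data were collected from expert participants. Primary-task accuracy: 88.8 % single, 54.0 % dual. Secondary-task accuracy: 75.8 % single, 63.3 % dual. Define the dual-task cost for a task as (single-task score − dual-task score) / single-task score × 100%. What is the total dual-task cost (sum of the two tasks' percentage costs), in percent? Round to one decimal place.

Primary cost = (88.8 − 54.0) / 88.8 × 100% = 39.1892%.
Secondary cost = (75.8 − 63.3) / 75.8 × 100% = 16.4908%.
Total = 39.1892% + 16.4908% = 55.6800% ≈ 55.7%.

55.7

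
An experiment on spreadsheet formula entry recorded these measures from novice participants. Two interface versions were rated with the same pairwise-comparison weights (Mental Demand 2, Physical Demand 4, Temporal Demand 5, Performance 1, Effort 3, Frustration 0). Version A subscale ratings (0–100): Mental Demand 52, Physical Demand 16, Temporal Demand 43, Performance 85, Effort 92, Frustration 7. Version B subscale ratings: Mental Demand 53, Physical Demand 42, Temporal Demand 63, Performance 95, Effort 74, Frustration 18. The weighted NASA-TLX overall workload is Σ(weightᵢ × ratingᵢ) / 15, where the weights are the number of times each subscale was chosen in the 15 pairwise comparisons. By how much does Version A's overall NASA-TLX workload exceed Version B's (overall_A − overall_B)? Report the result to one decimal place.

Version A weighted sum = 2·52 + 4·16 + 5·43 + 1·85 + 3·92 + 0·7 = 104 + 64 + 215 + 85 + 276 + 0 = 744; overall_A = 744/15 = 49.6000.
Version B weighted sum = 2·53 + 4·42 + 5·63 + 1·95 + 3·74 + 0·18 = 106 + 168 + 315 + 95 + 222 + 0 = 906; overall_B = 906/15 = 60.4000.
Difference = 49.6000 − 60.4000 = -10.8000 ≈ -10.8.

-10.8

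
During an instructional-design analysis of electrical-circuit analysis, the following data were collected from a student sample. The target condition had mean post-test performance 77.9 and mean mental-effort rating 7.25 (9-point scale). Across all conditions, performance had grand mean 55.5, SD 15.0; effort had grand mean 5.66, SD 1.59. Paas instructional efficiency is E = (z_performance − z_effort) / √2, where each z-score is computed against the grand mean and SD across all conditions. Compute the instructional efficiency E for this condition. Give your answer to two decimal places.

z_performance = (77.9 − 55.5) / 15.0 = 22.4000 / 15.0 = 1.4933.
z_effort = (7.25 − 5.66) / 1.59 = 1.5900 / 1.59 = 1.0000.
z_P − z_E = 1.4933 − 1.0000 = 0.4933.
E = 0.4933 / √2 = 0.4933 / 1.41421 = 0.3488 ≈ 0.35.

0.35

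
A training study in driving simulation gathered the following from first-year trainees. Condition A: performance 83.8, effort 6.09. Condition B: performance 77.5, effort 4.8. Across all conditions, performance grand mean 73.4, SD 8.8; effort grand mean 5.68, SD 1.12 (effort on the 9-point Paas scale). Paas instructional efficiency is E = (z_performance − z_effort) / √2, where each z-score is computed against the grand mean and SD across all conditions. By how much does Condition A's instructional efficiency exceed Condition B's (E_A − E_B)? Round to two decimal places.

Condition A: z_P = (83.8 − 73.4)/8.8 = 1.1818; z_E = (6.09 − 5.68)/1.12 = 0.3661; E_A = (1.1818 − 0.3661)/√2 = 0.5768.
Condition B: z_P = (77.5 − 73.4)/8.8 = 0.4659; z_E = (4.8 − 5.68)/1.12 = -0.7857; E_B = (0.4659 − (-0.7857))/√2 = 0.8850.
E_A − E_B = 0.5768 − 0.8850 = -0.3082 ≈ -0.31.

-0.31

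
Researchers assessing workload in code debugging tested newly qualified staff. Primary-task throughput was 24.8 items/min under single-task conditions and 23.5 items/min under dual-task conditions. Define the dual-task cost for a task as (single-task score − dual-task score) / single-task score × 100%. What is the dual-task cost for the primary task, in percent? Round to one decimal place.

5.2

Cost = (24.8 − 23.5) / 24.8 × 100%
     = 1.3000 / 24.8 × 100% = 5.2419%.
≈ 5.2%.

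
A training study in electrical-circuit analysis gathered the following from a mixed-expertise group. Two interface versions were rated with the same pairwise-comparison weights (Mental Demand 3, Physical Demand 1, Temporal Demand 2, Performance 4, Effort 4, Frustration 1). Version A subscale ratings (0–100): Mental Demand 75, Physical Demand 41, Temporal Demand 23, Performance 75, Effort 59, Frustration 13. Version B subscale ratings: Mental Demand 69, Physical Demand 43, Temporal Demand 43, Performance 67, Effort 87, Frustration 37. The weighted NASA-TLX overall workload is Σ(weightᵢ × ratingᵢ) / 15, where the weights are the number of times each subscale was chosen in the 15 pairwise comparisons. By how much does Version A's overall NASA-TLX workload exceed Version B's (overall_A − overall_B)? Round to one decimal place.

-8.5

Version A weighted sum = 3·75 + 1·41 + 2·23 + 4·75 + 4·59 + 1·13 = 225 + 41 + 46 + 300 + 236 + 13 = 861; overall_A = 861/15 = 57.4000.
Version B weighted sum = 3·69 + 1·43 + 2·43 + 4·67 + 4·87 + 1·37 = 207 + 43 + 86 + 268 + 348 + 37 = 989; overall_B = 989/15 = 65.9333.
Difference = 57.4000 − 65.9333 = -8.5333 ≈ -8.5.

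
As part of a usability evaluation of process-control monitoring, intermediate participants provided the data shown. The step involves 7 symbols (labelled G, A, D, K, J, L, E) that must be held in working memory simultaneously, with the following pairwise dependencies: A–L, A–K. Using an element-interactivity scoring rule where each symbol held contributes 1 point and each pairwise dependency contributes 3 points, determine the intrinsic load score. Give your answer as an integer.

Count of symbols held simultaneously: 7.
Count of pairwise dependencies listed: 2.
Element contribution: 7 × 1 = 7.
Interaction contribution: 2 × 3 = 6.
Intrinsic load = 7 + 6 = 13.

13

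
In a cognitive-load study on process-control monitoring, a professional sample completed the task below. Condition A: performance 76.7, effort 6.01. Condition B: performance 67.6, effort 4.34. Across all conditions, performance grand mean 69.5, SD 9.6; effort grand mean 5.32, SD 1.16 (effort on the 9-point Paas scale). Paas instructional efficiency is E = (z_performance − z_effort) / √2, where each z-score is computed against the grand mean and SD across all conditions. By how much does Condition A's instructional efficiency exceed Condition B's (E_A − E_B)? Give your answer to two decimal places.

Condition A: z_P = (76.7 − 69.5)/9.6 = 0.7500; z_E = (6.01 − 5.32)/1.16 = 0.5948; E_A = (0.7500 − 0.5948)/√2 = 0.1097.
Condition B: z_P = (67.6 − 69.5)/9.6 = -0.1979; z_E = (4.34 − 5.32)/1.16 = -0.8448; E_B = (-0.1979 − (-0.8448))/√2 = 0.4574.
E_A − E_B = 0.1097 − 0.4574 = -0.3477 ≈ -0.35.

-0.35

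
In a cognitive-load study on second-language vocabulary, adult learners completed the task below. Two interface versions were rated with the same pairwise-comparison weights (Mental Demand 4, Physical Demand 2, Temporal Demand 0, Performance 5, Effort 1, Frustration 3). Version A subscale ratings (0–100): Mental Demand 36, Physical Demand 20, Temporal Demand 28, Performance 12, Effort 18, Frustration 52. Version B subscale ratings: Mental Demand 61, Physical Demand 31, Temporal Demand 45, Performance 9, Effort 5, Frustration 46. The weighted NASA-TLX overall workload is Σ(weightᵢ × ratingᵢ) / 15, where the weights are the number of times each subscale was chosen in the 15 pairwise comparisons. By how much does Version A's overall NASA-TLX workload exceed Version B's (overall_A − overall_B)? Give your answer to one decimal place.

Version A weighted sum = 4·36 + 2·20 + 0·28 + 5·12 + 1·18 + 3·52 = 144 + 40 + 0 + 60 + 18 + 156 = 418; overall_A = 418/15 = 27.8667.
Version B weighted sum = 4·61 + 2·31 + 0·45 + 5·9 + 1·5 + 3·46 = 244 + 62 + 0 + 45 + 5 + 138 = 494; overall_B = 494/15 = 32.9333.
Difference = 27.8667 − 32.9333 = -5.0666 ≈ -5.1.

-5.1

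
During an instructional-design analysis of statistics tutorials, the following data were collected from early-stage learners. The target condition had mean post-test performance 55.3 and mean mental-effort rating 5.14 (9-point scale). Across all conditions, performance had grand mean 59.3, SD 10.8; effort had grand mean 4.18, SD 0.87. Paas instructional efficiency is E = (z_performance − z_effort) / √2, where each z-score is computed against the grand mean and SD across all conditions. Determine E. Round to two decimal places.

z_performance = (55.3 − 59.3) / 10.8 = -4.0000 / 10.8 = -0.3704.
z_effort = (5.14 − 4.18) / 0.87 = 0.9600 / 0.87 = 1.1034.
z_P − z_E = -0.3704 − 1.1034 = -1.4738.
E = -1.4738 / √2 = -1.4738 / 1.41421 = -1.0421 ≈ -1.04.

-1.04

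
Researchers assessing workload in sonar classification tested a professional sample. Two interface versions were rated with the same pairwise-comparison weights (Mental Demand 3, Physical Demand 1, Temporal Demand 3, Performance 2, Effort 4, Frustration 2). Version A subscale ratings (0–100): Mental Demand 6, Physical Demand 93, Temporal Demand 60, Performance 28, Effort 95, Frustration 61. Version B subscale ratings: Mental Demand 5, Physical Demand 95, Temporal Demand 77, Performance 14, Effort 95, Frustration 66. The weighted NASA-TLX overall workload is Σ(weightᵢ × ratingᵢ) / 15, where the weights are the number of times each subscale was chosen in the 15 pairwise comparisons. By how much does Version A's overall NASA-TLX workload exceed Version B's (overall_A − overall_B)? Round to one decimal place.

Version A weighted sum = 3·6 + 1·93 + 3·60 + 2·28 + 4·95 + 2·61 = 18 + 93 + 180 + 56 + 380 + 122 = 849; overall_A = 849/15 = 56.6000.
Version B weighted sum = 3·5 + 1·95 + 3·77 + 2·14 + 4·95 + 2·66 = 15 + 95 + 231 + 28 + 380 + 132 = 881; overall_B = 881/15 = 58.7333.
Difference = 56.6000 − 58.7333 = -2.1333 ≈ -2.1.

-2.1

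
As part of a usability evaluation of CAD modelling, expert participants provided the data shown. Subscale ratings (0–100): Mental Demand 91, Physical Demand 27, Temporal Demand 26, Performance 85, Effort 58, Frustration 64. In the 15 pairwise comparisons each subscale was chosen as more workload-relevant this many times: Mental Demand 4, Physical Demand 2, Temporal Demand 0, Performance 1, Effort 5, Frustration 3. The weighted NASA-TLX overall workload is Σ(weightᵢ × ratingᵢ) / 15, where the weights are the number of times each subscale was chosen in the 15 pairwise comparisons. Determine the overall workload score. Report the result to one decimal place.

65.7

The tallies are the weights (they sum to 15).
Weighted sum = 4·91 + 2·27 + 0·26 + 1·85 + 5·58 + 3·64
            = 364 + 54 + 0 + 85 + 290 + 192 = 985.
Overall workload = 985 / 15 = 65.6667 ≈ 65.7.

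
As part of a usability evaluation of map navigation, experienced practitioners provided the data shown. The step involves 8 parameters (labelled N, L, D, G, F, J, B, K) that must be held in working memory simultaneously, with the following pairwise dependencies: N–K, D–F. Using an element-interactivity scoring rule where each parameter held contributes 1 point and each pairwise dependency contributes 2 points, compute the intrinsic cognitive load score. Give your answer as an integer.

12

Count of parameters held simultaneously: 8.
Count of pairwise dependencies listed: 2.
Element contribution: 8 × 1 = 8.
Interaction contribution: 2 × 2 = 4.
Intrinsic load = 8 + 4 = 12.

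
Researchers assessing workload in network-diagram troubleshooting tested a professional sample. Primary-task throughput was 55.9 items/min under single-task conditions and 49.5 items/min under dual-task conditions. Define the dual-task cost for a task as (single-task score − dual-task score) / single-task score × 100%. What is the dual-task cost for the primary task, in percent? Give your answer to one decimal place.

Cost = (55.9 − 49.5) / 55.9 × 100%
     = 6.4000 / 55.9 × 100% = 11.4490%.
≈ 11.4%.

11.4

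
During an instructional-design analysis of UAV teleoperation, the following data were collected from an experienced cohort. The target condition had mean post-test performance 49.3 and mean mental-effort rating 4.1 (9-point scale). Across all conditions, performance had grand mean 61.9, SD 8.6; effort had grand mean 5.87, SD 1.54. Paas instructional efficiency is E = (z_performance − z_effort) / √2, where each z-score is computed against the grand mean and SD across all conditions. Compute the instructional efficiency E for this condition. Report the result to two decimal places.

-0.22

z_performance = (49.3 − 61.9) / 8.6 = -12.6000 / 8.6 = -1.4651.
z_effort = (4.1 − 5.87) / 1.54 = -1.7700 / 1.54 = -1.1494.
z_P − z_E = -1.4651 − (-1.1494) = -0.3157.
E = -0.3157 / √2 = -0.3157 / 1.41421 = -0.2232 ≈ -0.22.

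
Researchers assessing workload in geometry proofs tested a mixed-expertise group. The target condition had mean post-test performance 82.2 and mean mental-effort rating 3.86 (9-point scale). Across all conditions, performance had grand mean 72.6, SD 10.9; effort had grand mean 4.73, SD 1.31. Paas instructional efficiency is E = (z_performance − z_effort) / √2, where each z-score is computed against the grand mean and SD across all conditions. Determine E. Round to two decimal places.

z_performance = (82.2 − 72.6) / 10.9 = 9.6000 / 10.9 = 0.8807.
z_effort = (3.86 − 4.73) / 1.31 = -0.8700 / 1.31 = -0.6641.
z_P − z_E = 0.8807 − (-0.6641) = 1.5448.
E = 1.5448 / √2 = 1.5448 / 1.41421 = 1.0923 ≈ 1.09.

1.09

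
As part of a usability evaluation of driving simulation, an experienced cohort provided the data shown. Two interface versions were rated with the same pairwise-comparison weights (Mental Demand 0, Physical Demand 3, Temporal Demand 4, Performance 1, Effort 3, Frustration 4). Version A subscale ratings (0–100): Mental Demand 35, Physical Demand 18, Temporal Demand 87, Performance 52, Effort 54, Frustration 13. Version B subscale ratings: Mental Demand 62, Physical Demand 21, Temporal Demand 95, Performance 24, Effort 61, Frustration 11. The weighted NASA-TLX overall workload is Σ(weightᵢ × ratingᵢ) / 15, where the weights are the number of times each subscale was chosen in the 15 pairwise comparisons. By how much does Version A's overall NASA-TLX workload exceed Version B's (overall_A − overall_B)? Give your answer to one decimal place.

Version A weighted sum = 0·35 + 3·18 + 4·87 + 1·52 + 3·54 + 4·13 = 0 + 54 + 348 + 52 + 162 + 52 = 668; overall_A = 668/15 = 44.5333.
Version B weighted sum = 0·62 + 3·21 + 4·95 + 1·24 + 3·61 + 4·11 = 0 + 63 + 380 + 24 + 183 + 44 = 694; overall_B = 694/15 = 46.2667.
Difference = 44.5333 − 46.2667 = -1.7334 ≈ -1.7.

-1.7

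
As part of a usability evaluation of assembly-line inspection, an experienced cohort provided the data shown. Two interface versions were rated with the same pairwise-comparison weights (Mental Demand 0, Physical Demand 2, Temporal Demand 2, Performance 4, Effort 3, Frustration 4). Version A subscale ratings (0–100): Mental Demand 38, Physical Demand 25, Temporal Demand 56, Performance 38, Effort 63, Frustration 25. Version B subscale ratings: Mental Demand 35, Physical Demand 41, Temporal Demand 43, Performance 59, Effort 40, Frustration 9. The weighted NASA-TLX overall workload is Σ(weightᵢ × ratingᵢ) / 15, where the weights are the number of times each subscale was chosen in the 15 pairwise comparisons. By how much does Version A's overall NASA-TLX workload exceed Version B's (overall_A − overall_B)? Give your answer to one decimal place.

Version A weighted sum = 0·38 + 2·25 + 2·56 + 4·38 + 3·63 + 4·25 = 0 + 50 + 112 + 152 + 189 + 100 = 603; overall_A = 603/15 = 40.2000.
Version B weighted sum = 0·35 + 2·41 + 2·43 + 4·59 + 3·40 + 4·9 = 0 + 82 + 86 + 236 + 120 + 36 = 560; overall_B = 560/15 = 37.3333.
Difference = 40.2000 − 37.3333 = 2.8667 ≈ 2.9.

2.9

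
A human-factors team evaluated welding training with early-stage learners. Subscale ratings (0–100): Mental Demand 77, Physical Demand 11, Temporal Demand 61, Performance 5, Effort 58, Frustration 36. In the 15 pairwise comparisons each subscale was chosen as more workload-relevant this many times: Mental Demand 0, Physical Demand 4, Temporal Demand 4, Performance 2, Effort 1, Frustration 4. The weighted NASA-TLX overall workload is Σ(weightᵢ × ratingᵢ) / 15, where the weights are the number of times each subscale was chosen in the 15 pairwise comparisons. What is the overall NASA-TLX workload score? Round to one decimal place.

The tallies are the weights (they sum to 15).
Weighted sum = 0·77 + 4·11 + 4·61 + 2·5 + 1·58 + 4·36
            = 0 + 44 + 244 + 10 + 58 + 144 = 500.
Overall workload = 500 / 15 = 33.3333 ≈ 33.3.

33.3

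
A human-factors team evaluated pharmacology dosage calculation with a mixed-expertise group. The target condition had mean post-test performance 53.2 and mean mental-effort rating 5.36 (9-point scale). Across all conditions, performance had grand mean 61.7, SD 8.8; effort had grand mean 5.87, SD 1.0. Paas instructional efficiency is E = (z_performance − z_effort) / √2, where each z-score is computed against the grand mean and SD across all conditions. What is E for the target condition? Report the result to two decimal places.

z_performance = (53.2 − 61.7) / 8.8 = -8.5000 / 8.8 = -0.9659.
z_effort = (5.36 − 5.87) / 1.0 = -0.5100 / 1.0 = -0.5100.
z_P − z_E = -0.9659 − (-0.5100) = -0.4559.
E = -0.4559 / √2 = -0.4559 / 1.41421 = -0.3224 ≈ -0.32.

-0.32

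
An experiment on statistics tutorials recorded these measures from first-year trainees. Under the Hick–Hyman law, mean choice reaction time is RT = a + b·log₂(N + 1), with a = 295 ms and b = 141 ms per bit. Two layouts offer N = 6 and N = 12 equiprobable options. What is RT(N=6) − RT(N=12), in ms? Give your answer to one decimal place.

-125.9

RT(6) = 295 + 141·log₂(7) = 295 + 141·2.8074 = 690.8434 ms.
RT(12) = 295 + 141·log₂(13) = 295 + 141·3.7004 = 816.7564 ms.
Difference = 690.8434 − 816.7564 = -125.9130 ≈ -125.9 ms.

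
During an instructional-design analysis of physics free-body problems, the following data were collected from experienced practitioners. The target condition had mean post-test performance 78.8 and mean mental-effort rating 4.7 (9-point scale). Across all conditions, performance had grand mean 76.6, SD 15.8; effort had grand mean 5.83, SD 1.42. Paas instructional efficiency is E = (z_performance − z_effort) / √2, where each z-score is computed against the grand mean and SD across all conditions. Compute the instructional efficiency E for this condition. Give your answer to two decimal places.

z_performance = (78.8 − 76.6) / 15.8 = 2.2000 / 15.8 = 0.1392.
z_effort = (4.7 − 5.83) / 1.42 = -1.1300 / 1.42 = -0.7958.
z_P − z_E = 0.1392 − (-0.7958) = 0.9350.
E = 0.9350 / √2 = 0.9350 / 1.41421 = 0.6611 ≈ 0.66.

0.66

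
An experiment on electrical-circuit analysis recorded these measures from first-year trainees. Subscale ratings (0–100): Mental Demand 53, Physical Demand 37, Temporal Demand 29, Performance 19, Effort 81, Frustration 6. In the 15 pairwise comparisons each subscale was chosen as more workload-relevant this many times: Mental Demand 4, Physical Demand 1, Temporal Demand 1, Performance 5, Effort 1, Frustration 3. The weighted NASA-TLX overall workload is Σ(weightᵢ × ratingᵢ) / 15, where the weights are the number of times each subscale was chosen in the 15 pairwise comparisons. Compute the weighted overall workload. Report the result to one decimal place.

31.5

The tallies are the weights (they sum to 15).
Weighted sum = 4·53 + 1·37 + 1·29 + 5·19 + 1·81 + 3·6
            = 212 + 37 + 29 + 95 + 81 + 18 = 472.
Overall workload = 472 / 15 = 31.4667 ≈ 31.5.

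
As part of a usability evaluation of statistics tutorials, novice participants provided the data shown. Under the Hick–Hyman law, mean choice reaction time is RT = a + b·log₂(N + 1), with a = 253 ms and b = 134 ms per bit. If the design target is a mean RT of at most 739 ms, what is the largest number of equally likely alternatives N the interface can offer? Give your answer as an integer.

11

Set 253 + 134·log₂(N + 1) ≤ 739.
log₂(N + 1) ≤ (739 − 253) / 134 = 3.6269.
N + 1 ≤ 2^3.6269 = 12.3539.
N ≤ 11.3539, so the largest integer N is 11.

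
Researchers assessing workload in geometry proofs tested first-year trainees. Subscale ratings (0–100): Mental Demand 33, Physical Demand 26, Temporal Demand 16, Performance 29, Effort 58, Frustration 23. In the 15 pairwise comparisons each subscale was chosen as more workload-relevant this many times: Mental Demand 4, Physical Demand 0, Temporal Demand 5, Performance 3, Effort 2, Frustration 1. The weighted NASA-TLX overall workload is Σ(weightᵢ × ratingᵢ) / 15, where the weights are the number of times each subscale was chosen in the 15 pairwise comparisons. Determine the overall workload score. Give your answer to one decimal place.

29.2

The tallies are the weights (they sum to 15).
Weighted sum = 4·33 + 0·26 + 5·16 + 3·29 + 2·58 + 1·23
            = 132 + 0 + 80 + 87 + 116 + 23 = 438.
Overall workload = 438 / 15 = 29.2000 ≈ 29.2.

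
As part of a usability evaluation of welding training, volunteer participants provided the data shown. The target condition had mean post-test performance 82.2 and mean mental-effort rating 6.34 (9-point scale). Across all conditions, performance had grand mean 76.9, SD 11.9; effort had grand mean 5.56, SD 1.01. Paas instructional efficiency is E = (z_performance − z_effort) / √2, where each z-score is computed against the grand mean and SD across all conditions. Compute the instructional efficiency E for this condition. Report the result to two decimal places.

z_performance = (82.2 − 76.9) / 11.9 = 5.3000 / 11.9 = 0.4454.
z_effort = (6.34 − 5.56) / 1.01 = 0.7800 / 1.01 = 0.7723.
z_P − z_E = 0.4454 − 0.7723 = -0.3269.
E = -0.3269 / √2 = -0.3269 / 1.41421 = -0.2312 ≈ -0.23.

-0.23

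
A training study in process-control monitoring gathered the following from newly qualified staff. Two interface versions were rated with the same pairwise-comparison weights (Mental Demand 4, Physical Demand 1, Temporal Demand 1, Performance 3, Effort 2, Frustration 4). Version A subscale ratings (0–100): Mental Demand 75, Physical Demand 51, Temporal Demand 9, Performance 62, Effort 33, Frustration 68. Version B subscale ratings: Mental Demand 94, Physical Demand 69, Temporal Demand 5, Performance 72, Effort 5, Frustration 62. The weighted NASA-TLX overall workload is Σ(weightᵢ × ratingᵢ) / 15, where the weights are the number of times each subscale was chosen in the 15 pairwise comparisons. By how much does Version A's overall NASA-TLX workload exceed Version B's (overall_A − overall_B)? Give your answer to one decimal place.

-2.7

Version A weighted sum = 4·75 + 1·51 + 1·9 + 3·62 + 2·33 + 4·68 = 300 + 51 + 9 + 186 + 66 + 272 = 884; overall_A = 884/15 = 58.9333.
Version B weighted sum = 4·94 + 1·69 + 1·5 + 3·72 + 2·5 + 4·62 = 376 + 69 + 5 + 216 + 10 + 248 = 924; overall_B = 924/15 = 61.6000.
Difference = 58.9333 − 61.6000 = -2.6667 ≈ -2.7.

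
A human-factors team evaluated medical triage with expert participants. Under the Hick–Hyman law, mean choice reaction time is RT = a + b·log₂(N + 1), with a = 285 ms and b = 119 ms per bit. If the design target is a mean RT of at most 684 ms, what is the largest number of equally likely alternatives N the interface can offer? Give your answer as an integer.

Set 285 + 119·log₂(N + 1) ≤ 684.
log₂(N + 1) ≤ (684 − 285) / 119 = 3.3529.
N + 1 ≤ 2^3.3529 = 10.2170.
N ≤ 9.2170, so the largest integer N is 9.

9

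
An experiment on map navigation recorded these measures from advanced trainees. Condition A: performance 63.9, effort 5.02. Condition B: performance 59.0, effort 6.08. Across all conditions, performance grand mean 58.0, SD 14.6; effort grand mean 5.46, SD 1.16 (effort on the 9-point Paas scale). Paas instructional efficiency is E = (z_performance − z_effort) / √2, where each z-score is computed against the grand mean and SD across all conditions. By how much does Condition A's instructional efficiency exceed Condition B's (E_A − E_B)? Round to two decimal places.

0.88

Condition A: z_P = (63.9 − 58.0)/14.6 = 0.4041; z_E = (5.02 − 5.46)/1.16 = -0.3793; E_A = (0.4041 − (-0.3793))/√2 = 0.5539.
Condition B: z_P = (59.0 − 58.0)/14.6 = 0.0685; z_E = (6.08 − 5.46)/1.16 = 0.5345; E_B = (0.0685 − 0.5345)/√2 = -0.3295.
E_A − E_B = 0.5539 − (-0.3295) = 0.8834 ≈ 0.88.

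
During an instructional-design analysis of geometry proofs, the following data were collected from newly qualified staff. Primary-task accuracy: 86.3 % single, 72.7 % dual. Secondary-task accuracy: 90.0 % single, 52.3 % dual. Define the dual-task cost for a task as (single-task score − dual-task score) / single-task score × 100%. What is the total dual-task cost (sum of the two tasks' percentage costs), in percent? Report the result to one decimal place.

57.6

Primary cost = (86.3 − 72.7) / 86.3 × 100% = 15.7590%.
Secondary cost = (90.0 − 52.3) / 90.0 × 100% = 41.8889%.
Total = 15.7590% + 41.8889% = 57.6479% ≈ 57.6%.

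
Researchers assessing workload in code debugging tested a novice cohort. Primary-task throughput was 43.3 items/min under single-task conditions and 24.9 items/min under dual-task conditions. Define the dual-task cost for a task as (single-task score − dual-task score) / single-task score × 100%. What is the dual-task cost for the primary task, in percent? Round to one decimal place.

Cost = (43.3 − 24.9) / 43.3 × 100%
     = 18.4000 / 43.3 × 100% = 42.4942%.
≈ 42.5%.

42.5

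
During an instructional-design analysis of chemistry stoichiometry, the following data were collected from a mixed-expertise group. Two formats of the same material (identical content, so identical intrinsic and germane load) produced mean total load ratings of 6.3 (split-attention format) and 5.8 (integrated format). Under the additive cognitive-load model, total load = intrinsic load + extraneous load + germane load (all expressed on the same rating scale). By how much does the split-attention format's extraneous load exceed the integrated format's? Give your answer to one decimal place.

0.5

Intrinsic and germane load are equal across formats, so the difference in total load equals the difference in extraneous load.
Extraneous-load difference = 6.3 − 5.8 = 0.5.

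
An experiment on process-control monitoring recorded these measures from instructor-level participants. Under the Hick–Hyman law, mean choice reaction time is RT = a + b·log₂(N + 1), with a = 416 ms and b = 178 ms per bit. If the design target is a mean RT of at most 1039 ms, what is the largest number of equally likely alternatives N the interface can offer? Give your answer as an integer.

10

Set 416 + 178·log₂(N + 1) ≤ 1039.
log₂(N + 1) ≤ (1039 − 416) / 178 = 3.5000.
N + 1 ≤ 2^3.5000 = 11.3137.
N ≤ 10.3137, so the largest integer N is 10.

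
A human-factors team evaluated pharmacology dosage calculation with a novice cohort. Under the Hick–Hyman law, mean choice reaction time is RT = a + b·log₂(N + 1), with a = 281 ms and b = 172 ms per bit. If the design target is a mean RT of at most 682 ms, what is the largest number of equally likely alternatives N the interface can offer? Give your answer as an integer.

Set 281 + 172·log₂(N + 1) ≤ 682.
log₂(N + 1) ≤ (682 − 281) / 172 = 2.3314.
N + 1 ≤ 2^2.3314 = 5.0329.
N ≤ 4.0329, so the largest integer N is 4.

4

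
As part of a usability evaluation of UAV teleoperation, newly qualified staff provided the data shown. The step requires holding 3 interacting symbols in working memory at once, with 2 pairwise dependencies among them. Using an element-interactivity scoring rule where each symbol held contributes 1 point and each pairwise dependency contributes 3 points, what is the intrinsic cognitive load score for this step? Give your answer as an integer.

9

Element contribution: 3 × 1 = 3.
Interaction contribution: 2 × 3 = 6.
Intrinsic load = 3 + 6 = 9.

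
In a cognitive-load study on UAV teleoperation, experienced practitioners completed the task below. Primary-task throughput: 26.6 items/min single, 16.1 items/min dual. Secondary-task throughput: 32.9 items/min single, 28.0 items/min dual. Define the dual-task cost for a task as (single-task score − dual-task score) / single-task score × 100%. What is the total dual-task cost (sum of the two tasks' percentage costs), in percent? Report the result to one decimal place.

Primary cost = (26.6 − 16.1) / 26.6 × 100% = 39.4737%.
Secondary cost = (32.9 − 28.0) / 32.9 × 100% = 14.8936%.
Total = 39.4737% + 14.8936% = 54.3673% ≈ 54.4%.

54.4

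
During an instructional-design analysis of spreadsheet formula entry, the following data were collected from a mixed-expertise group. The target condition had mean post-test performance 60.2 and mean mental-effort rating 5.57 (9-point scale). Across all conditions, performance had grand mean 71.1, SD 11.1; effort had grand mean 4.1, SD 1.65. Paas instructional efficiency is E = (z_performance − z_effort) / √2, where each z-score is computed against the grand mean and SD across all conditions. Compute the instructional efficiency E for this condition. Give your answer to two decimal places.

-1.32

z_performance = (60.2 − 71.1) / 11.1 = -10.9000 / 11.1 = -0.9820.
z_effort = (5.57 − 4.1) / 1.65 = 1.4700 / 1.65 = 0.8909.
z_P − z_E = -0.9820 − 0.8909 = -1.8729.
E = -1.8729 / √2 = -1.8729 / 1.41421 = -1.3243 ≈ -1.32.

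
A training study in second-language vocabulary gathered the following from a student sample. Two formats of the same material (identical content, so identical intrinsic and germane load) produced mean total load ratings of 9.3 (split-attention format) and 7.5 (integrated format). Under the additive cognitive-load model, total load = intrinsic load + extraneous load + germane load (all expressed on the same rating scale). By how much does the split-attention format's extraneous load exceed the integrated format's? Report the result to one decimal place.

1.8

Intrinsic and germane load are equal across formats, so the difference in total load equals the difference in extraneous load.
Extraneous-load difference = 9.3 − 7.5 = 1.8.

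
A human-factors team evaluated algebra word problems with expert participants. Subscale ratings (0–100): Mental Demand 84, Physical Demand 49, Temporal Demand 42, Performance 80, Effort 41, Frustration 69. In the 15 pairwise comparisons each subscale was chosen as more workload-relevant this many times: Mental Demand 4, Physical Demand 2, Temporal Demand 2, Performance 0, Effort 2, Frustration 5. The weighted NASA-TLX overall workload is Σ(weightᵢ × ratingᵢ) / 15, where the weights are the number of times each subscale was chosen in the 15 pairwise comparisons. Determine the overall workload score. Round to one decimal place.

63.0

The tallies are the weights (they sum to 15).
Weighted sum = 4·84 + 2·49 + 2·42 + 0·80 + 2·41 + 5·69
            = 336 + 98 + 84 + 0 + 82 + 345 = 945.
Overall workload = 945 / 15 = 63.0000 ≈ 63.0.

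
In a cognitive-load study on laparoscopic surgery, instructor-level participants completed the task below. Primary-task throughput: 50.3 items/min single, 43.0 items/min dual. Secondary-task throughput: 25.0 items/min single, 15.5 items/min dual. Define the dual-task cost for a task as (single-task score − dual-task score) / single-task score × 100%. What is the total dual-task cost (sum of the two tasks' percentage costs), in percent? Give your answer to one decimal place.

52.5

Primary cost = (50.3 − 43.0) / 50.3 × 100% = 14.5129%.
Secondary cost = (25.0 − 15.5) / 25.0 × 100% = 38.0000%.
Total = 14.5129% + 38.0000% = 52.5129% ≈ 52.5%.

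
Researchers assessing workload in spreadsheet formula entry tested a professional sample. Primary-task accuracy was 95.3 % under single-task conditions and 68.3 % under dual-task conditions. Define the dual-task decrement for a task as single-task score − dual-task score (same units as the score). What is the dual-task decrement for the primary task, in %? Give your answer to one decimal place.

27.0

Decrement = 95.3 − 68.3 = 27.0000 % ≈ 27.0 %.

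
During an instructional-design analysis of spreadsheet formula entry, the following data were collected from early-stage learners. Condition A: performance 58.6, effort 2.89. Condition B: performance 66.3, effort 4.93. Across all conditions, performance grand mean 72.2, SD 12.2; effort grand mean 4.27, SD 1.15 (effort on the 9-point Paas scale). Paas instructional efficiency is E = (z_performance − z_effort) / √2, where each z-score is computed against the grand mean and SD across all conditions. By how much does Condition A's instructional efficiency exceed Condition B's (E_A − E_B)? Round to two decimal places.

Condition A: z_P = (58.6 − 72.2)/12.2 = -1.1148; z_E = (2.89 − 4.27)/1.15 = -1.2000; E_A = (-1.1148 − (-1.2000))/√2 = 0.0602.
Condition B: z_P = (66.3 − 72.2)/12.2 = -0.4836; z_E = (4.93 − 4.27)/1.15 = 0.5739; E_B = (-0.4836 − 0.5739)/√2 = -0.7478.
E_A − E_B = 0.0602 − (-0.7478) = 0.8080 ≈ 0.81.

0.81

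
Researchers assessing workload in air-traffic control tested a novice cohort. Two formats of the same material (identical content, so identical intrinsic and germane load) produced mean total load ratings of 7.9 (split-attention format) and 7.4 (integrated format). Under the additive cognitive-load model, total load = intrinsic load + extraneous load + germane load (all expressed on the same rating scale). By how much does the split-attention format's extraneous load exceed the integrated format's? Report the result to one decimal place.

Intrinsic and germane load are equal across formats, so the difference in total load equals the difference in extraneous load.
Extraneous-load difference = 7.9 − 7.4 = 0.5.

0.5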